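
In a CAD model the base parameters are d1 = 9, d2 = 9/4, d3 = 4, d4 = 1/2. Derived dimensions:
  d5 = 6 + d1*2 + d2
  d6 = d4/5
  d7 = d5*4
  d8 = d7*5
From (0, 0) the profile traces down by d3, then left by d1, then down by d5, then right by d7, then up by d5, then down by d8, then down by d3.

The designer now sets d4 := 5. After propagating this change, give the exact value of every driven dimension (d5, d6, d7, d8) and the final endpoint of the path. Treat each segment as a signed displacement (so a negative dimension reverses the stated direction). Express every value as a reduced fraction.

d5 = 105/4
d6 = 1
d7 = 105
d8 = 525
endpoint = (96, -533)

Apply edit: d4 := 5
  d5 = 6 + d1*2 + d2 = 105/4
  d6 = d4/5 = 1
  d7 = d5*4 = 105
  d8 = d7*5 = 525
Walk from origin (0, 0):
  seg 1: down by d3 = 4 → (0, -4)
  seg 2: left by d1 = 9 → (-9, -4)
  seg 3: down by d5 = 105/4 → (-9, -121/4)
  seg 4: right by d7 = 105 → (96, -121/4)
  seg 5: up by d5 = 105/4 → (96, -4)
  seg 6: down by d8 = 525 → (96, -529)
  seg 7: down by d3 = 4 → (96, -533)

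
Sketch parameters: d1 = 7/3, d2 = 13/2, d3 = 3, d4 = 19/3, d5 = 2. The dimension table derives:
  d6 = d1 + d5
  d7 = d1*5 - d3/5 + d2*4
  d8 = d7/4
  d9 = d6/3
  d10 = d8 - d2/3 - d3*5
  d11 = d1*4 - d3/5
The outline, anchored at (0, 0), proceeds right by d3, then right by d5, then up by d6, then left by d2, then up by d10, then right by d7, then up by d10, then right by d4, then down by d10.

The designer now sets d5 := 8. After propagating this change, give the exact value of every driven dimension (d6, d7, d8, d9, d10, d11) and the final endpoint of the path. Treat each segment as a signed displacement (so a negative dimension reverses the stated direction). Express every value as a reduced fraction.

Apply edit: d5 := 8
  d6 = d1 + d5 = 31/3
  d7 = d1*5 - d3/5 + d2*4 = 556/15
  d8 = d7/4 = 139/15
  d9 = d6/3 = 31/9
  d10 = d8 - d2/3 - d3*5 = -79/10
  d11 = d1*4 - d3/5 = 131/15
Walk from origin (0, 0):
  seg 1: right by d3 = 3 → (3, 0)
  seg 2: right by d5 = 8 → (11, 0)
  seg 3: up by d6 = 31/3 → (11, 31/3)
  seg 4: left by d2 = 13/2 → (9/2, 31/3)
  seg 5: up by d10 = -79/10 → (9/2, 73/30)
  seg 6: right by d7 = 556/15 → (1247/30, 73/30)
  seg 7: up by d10 = -79/10 → (1247/30, -82/15)
  seg 8: right by d4 = 19/3 → (479/10, -82/15)
  seg 9: down by d10 = -79/10 → (479/10, 73/30)

d6 = 31/3
d7 = 556/15
d8 = 139/15
d9 = 31/9
d10 = -79/10
d11 = 131/15
endpoint = (479/10, 73/30)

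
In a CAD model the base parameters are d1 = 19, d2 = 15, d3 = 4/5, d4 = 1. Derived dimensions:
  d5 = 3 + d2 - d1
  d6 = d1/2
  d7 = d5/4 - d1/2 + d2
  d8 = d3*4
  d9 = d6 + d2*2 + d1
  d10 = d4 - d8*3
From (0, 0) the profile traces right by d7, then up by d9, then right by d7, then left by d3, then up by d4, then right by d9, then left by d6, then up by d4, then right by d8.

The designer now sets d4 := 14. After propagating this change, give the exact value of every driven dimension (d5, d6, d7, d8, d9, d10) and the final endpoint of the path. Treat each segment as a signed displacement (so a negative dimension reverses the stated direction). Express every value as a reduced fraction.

Apply edit: d4 := 14
  d5 = 3 + d2 - d1 = -1
  d6 = d1/2 = 19/2
  d7 = d5/4 - d1/2 + d2 = 21/4
  d8 = d3*4 = 16/5
  d9 = d6 + d2*2 + d1 = 117/2
  d10 = d4 - d8*3 = 22/5
Walk from origin (0, 0):
  seg 1: right by d7 = 21/4 → (21/4, 0)
  seg 2: up by d9 = 117/2 → (21/4, 117/2)
  seg 3: right by d7 = 21/4 → (21/2, 117/2)
  seg 4: left by d3 = 4/5 → (97/10, 117/2)
  seg 5: up by d4 = 14 → (97/10, 145/2)
  seg 6: right by d9 = 117/2 → (341/5, 145/2)
  seg 7: left by d6 = 19/2 → (587/10, 145/2)
  seg 8: up by d4 = 14 → (587/10, 173/2)
  seg 9: right by d8 = 16/5 → (619/10, 173/2)

d5 = -1
d6 = 19/2
d7 = 21/4
d8 = 16/5
d9 = 117/2
d10 = 22/5
endpoint = (619/10, 173/2)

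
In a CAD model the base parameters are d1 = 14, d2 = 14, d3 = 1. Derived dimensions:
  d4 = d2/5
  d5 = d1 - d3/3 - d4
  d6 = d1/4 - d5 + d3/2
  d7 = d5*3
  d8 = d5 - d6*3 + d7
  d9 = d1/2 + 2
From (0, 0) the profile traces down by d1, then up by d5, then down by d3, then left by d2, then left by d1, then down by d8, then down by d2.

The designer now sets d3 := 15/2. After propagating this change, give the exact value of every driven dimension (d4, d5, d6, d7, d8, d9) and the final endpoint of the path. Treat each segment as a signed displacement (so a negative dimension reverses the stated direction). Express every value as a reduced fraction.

d4 = 14/5
d5 = 87/10
d6 = -29/20
d7 = 261/10
d8 = 783/20
d9 = 9
endpoint = (-28, -1319/20)

Apply edit: d3 := 15/2
  d4 = d2/5 = 14/5
  d5 = d1 - d3/3 - d4 = 87/10
  d6 = d1/4 - d5 + d3/2 = -29/20
  d7 = d5*3 = 261/10
  d8 = d5 - d6*3 + d7 = 783/20
  d9 = d1/2 + 2 = 9
Walk from origin (0, 0):
  seg 1: down by d1 = 14 → (0, -14)
  seg 2: up by d5 = 87/10 → (0, -53/10)
  seg 3: down by d3 = 15/2 → (0, -64/5)
  seg 4: left by d2 = 14 → (-14, -64/5)
  seg 5: left by d1 = 14 → (-28, -64/5)
  seg 6: down by d8 = 783/20 → (-28, -1039/20)
  seg 7: down by d2 = 14 → (-28, -1319/20)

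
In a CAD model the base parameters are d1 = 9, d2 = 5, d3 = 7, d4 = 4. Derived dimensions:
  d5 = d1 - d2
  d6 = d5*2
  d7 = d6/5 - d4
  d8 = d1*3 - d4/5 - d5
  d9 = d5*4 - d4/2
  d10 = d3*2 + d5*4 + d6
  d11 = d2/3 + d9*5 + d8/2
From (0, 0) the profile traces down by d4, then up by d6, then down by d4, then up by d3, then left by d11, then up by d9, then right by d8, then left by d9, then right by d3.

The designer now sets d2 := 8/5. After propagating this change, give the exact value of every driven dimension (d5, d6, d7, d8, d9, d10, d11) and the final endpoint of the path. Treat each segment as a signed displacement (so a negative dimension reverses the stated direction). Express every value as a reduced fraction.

d5 = 37/5
d6 = 74/5
d7 = -26/25
d8 = 94/5
d9 = 138/5
d10 = 292/5
d11 = 2219/15
endpoint = (-2246/15, 207/5)

Apply edit: d2 := 8/5
  d5 = d1 - d2 = 37/5
  d6 = d5*2 = 74/5
  d7 = d6/5 - d4 = -26/25
  d8 = d1*3 - d4/5 - d5 = 94/5
  d9 = d5*4 - d4/2 = 138/5
  d10 = d3*2 + d5*4 + d6 = 292/5
  d11 = d2/3 + d9*5 + d8/2 = 2219/15
Walk from origin (0, 0):
  seg 1: down by d4 = 4 → (0, -4)
  seg 2: up by d6 = 74/5 → (0, 54/5)
  seg 3: down by d4 = 4 → (0, 34/5)
  seg 4: up by d3 = 7 → (0, 69/5)
  seg 5: left by d11 = 2219/15 → (-2219/15, 69/5)
  seg 6: up by d9 = 138/5 → (-2219/15, 207/5)
  seg 7: right by d8 = 94/5 → (-1937/15, 207/5)
  seg 8: left by d9 = 138/5 → (-2351/15, 207/5)
  seg 9: right by d3 = 7 → (-2246/15, 207/5)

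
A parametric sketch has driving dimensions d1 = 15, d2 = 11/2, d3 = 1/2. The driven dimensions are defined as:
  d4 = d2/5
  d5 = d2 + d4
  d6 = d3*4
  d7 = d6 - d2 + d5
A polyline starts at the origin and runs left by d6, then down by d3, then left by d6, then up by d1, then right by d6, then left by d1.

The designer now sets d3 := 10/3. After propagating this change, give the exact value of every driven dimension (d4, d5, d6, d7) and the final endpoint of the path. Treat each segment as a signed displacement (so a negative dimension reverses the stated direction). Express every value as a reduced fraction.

d4 = 11/10
d5 = 33/5
d6 = 40/3
d7 = 433/30
endpoint = (-85/3, 35/3)

Apply edit: d3 := 10/3
  d4 = d2/5 = 11/10
  d5 = d2 + d4 = 33/5
  d6 = d3*4 = 40/3
  d7 = d6 - d2 + d5 = 433/30
Walk from origin (0, 0):
  seg 1: left by d6 = 40/3 → (-40/3, 0)
  seg 2: down by d3 = 10/3 → (-40/3, -10/3)
  seg 3: left by d6 = 40/3 → (-80/3, -10/3)
  seg 4: up by d1 = 15 → (-80/3, 35/3)
  seg 5: right by d6 = 40/3 → (-40/3, 35/3)
  seg 6: left by d1 = 15 → (-85/3, 35/3)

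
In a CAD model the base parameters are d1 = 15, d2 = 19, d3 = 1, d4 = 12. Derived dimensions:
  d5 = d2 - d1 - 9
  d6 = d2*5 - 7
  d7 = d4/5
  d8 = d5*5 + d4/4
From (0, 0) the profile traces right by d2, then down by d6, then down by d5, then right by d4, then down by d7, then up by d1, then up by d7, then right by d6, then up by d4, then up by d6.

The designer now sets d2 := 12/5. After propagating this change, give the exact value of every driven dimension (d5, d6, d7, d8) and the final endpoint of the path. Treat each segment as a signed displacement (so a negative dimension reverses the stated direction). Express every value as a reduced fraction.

Apply edit: d2 := 12/5
  d5 = d2 - d1 - 9 = -108/5
  d6 = d2*5 - 7 = 5
  d7 = d4/5 = 12/5
  d8 = d5*5 + d4/4 = -105
Walk from origin (0, 0):
  seg 1: right by d2 = 12/5 → (12/5, 0)
  seg 2: down by d6 = 5 → (12/5, -5)
  seg 3: down by d5 = -108/5 → (12/5, 83/5)
  seg 4: right by d4 = 12 → (72/5, 83/5)
  seg 5: down by d7 = 12/5 → (72/5, 71/5)
  seg 6: up by d1 = 15 → (72/5, 146/5)
  seg 7: up by d7 = 12/5 → (72/5, 158/5)
  seg 8: right by d6 = 5 → (97/5, 158/5)
  seg 9: up by d4 = 12 → (97/5, 218/5)
  seg 10: up by d6 = 5 → (97/5, 243/5)

d5 = -108/5
d6 = 5
d7 = 12/5
d8 = -105
endpoint = (97/5, 243/5)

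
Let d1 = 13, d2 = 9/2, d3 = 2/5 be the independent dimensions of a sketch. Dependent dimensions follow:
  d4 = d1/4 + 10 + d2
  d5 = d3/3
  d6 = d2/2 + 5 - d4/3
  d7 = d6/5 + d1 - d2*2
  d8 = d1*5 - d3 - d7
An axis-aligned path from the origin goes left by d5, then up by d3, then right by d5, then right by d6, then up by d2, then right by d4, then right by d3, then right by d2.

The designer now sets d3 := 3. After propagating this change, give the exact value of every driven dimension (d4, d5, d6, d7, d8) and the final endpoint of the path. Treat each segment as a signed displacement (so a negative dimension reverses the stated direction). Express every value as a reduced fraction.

Apply edit: d3 := 3
  d4 = d1/4 + 10 + d2 = 71/4
  d5 = d3/3 = 1
  d6 = d2/2 + 5 - d4/3 = 4/3
  d7 = d6/5 + d1 - d2*2 = 64/15
  d8 = d1*5 - d3 - d7 = 866/15
Walk from origin (0, 0):
  seg 1: left by d5 = 1 → (-1, 0)
  seg 2: up by d3 = 3 → (-1, 3)
  seg 3: right by d5 = 1 → (0, 3)
  seg 4: right by d6 = 4/3 → (4/3, 3)
  seg 5: up by d2 = 9/2 → (4/3, 15/2)
  seg 6: right by d4 = 71/4 → (229/12, 15/2)
  seg 7: right by d3 = 3 → (265/12, 15/2)
  seg 8: right by d2 = 9/2 → (319/12, 15/2)

d4 = 71/4
d5 = 1
d6 = 4/3
d7 = 64/15
d8 = 866/15
endpoint = (319/12, 15/2)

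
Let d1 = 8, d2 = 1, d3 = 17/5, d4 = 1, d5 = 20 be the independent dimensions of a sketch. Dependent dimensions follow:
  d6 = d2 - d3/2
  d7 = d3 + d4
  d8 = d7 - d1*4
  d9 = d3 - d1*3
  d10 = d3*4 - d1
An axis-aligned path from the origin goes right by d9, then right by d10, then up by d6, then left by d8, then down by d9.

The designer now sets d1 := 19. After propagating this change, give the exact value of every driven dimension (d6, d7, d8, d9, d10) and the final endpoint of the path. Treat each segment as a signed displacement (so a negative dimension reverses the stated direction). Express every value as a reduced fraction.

d6 = -7/10
d7 = 22/5
d8 = -358/5
d9 = -268/5
d10 = -27/5
endpoint = (63/5, 529/10)

Apply edit: d1 := 19
  d6 = d2 - d3/2 = -7/10
  d7 = d3 + d4 = 22/5
  d8 = d7 - d1*4 = -358/5
  d9 = d3 - d1*3 = -268/5
  d10 = d3*4 - d1 = -27/5
Walk from origin (0, 0):
  seg 1: right by d9 = -268/5 → (-268/5, 0)
  seg 2: right by d10 = -27/5 → (-59, 0)
  seg 3: up by d6 = -7/10 → (-59, -7/10)
  seg 4: left by d8 = -358/5 → (63/5, -7/10)
  seg 5: down by d9 = -268/5 → (63/5, 529/10)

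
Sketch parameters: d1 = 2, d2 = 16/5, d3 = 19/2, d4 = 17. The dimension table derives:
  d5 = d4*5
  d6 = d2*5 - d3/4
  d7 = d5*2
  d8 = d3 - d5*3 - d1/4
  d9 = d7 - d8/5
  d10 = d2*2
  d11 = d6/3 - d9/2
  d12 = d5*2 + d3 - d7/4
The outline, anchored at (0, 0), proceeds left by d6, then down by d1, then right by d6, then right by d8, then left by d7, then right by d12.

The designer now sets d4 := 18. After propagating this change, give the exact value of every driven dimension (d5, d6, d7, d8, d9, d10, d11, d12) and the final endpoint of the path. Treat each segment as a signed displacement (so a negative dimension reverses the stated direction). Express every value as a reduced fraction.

d5 = 90
d6 = 109/8
d7 = 180
d8 = -261
d9 = 1161/5
d10 = 32/5
d11 = -13387/120
d12 = 289/2
endpoint = (-593/2, -2)

Apply edit: d4 := 18
  d5 = d4*5 = 90
  d6 = d2*5 - d3/4 = 109/8
  d7 = d5*2 = 180
  d8 = d3 - d5*3 - d1/4 = -261
  d9 = d7 - d8/5 = 1161/5
  d10 = d2*2 = 32/5
  d11 = d6/3 - d9/2 = -13387/120
  d12 = d5*2 + d3 - d7/4 = 289/2
Walk from origin (0, 0):
  seg 1: left by d6 = 109/8 → (-109/8, 0)
  seg 2: down by d1 = 2 → (-109/8, -2)
  seg 3: right by d6 = 109/8 → (0, -2)
  seg 4: right by d8 = -261 → (-261, -2)
  seg 5: left by d7 = 180 → (-441, -2)
  seg 6: right by d12 = 289/2 → (-593/2, -2)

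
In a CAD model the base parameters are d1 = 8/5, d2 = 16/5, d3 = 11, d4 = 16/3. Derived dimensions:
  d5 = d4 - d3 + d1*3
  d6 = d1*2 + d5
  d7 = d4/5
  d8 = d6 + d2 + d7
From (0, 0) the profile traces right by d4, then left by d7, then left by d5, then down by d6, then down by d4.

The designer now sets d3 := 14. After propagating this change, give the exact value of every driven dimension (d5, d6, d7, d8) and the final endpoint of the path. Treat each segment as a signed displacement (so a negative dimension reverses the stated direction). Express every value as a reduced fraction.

Apply edit: d3 := 14
  d5 = d4 - d3 + d1*3 = -58/15
  d6 = d1*2 + d5 = -2/3
  d7 = d4/5 = 16/15
  d8 = d6 + d2 + d7 = 18/5
Walk from origin (0, 0):
  seg 1: right by d4 = 16/3 → (16/3, 0)
  seg 2: left by d7 = 16/15 → (64/15, 0)
  seg 3: left by d5 = -58/15 → (122/15, 0)
  seg 4: down by d6 = -2/3 → (122/15, 2/3)
  seg 5: down by d4 = 16/3 → (122/15, -14/3)

d5 = -58/15
d6 = -2/3
d7 = 16/15
d8 = 18/5
endpoint = (122/15, -14/3)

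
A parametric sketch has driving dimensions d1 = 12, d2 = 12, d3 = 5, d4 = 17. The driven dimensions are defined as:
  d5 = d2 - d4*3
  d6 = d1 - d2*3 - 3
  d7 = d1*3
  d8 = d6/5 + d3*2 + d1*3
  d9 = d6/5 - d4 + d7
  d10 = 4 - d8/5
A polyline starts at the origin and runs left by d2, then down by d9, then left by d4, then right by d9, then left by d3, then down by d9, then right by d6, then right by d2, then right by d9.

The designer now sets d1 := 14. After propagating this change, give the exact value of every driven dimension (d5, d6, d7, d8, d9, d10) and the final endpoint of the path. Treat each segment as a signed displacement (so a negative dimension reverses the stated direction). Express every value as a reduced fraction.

Apply edit: d1 := 14
  d5 = d2 - d4*3 = -39
  d6 = d1 - d2*3 - 3 = -25
  d7 = d1*3 = 42
  d8 = d6/5 + d3*2 + d1*3 = 47
  d9 = d6/5 - d4 + d7 = 20
  d10 = 4 - d8/5 = -27/5
Walk from origin (0, 0):
  seg 1: left by d2 = 12 → (-12, 0)
  seg 2: down by d9 = 20 → (-12, -20)
  seg 3: left by d4 = 17 → (-29, -20)
  seg 4: right by d9 = 20 → (-9, -20)
  seg 5: left by d3 = 5 → (-14, -20)
  seg 6: down by d9 = 20 → (-14, -40)
  seg 7: right by d6 = -25 → (-39, -40)
  seg 8: right by d2 = 12 → (-27, -40)
  seg 9: right by d9 = 20 → (-7, -40)

d5 = -39
d6 = -25
d7 = 42
d8 = 47
d9 = 20
d10 = -27/5
endpoint = (-7, -40)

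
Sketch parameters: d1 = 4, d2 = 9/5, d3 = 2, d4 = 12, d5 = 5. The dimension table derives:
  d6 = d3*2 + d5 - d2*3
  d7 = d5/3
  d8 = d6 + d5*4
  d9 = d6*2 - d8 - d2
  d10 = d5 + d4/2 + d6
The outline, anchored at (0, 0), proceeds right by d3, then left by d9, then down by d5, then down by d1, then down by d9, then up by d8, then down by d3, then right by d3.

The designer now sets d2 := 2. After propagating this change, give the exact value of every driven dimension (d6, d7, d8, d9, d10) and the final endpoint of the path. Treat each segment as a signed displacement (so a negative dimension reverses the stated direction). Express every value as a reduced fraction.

d6 = 3
d7 = 5/3
d8 = 23
d9 = -19
d10 = 14
endpoint = (23, 31)

Apply edit: d2 := 2
  d6 = d3*2 + d5 - d2*3 = 3
  d7 = d5/3 = 5/3
  d8 = d6 + d5*4 = 23
  d9 = d6*2 - d8 - d2 = -19
  d10 = d5 + d4/2 + d6 = 14
Walk from origin (0, 0):
  seg 1: right by d3 = 2 → (2, 0)
  seg 2: left by d9 = -19 → (21, 0)
  seg 3: down by d5 = 5 → (21, -5)
  seg 4: down by d1 = 4 → (21, -9)
  seg 5: down by d9 = -19 → (21, 10)
  seg 6: up by d8 = 23 → (21, 33)
  seg 7: down by d3 = 2 → (21, 31)
  seg 8: right by d3 = 2 → (23, 31)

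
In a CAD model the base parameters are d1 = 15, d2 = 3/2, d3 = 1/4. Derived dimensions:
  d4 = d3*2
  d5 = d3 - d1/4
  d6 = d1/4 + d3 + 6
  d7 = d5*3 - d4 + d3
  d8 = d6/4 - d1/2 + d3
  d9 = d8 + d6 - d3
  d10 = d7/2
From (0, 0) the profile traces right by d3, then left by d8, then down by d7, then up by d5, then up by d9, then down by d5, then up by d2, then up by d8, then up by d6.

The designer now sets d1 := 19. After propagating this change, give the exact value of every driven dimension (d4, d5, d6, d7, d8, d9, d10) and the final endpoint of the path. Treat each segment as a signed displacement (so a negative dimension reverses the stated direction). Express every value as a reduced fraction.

Apply edit: d1 := 19
  d4 = d3*2 = 1/2
  d5 = d3 - d1/4 = -9/2
  d6 = d1/4 + d3 + 6 = 11
  d7 = d5*3 - d4 + d3 = -55/4
  d8 = d6/4 - d1/2 + d3 = -13/2
  d9 = d8 + d6 - d3 = 17/4
  d10 = d7/2 = -55/8
Walk from origin (0, 0):
  seg 1: right by d3 = 1/4 → (1/4, 0)
  seg 2: left by d8 = -13/2 → (27/4, 0)
  seg 3: down by d7 = -55/4 → (27/4, 55/4)
  seg 4: up by d5 = -9/2 → (27/4, 37/4)
  seg 5: up by d9 = 17/4 → (27/4, 27/2)
  seg 6: down by d5 = -9/2 → (27/4, 18)
  seg 7: up by d2 = 3/2 → (27/4, 39/2)
  seg 8: up by d8 = -13/2 → (27/4, 13)
  seg 9: up by d6 = 11 → (27/4, 24)

d4 = 1/2
d5 = -9/2
d6 = 11
d7 = -55/4
d8 = -13/2
d9 = 17/4
d10 = -55/8
endpoint = (27/4, 24)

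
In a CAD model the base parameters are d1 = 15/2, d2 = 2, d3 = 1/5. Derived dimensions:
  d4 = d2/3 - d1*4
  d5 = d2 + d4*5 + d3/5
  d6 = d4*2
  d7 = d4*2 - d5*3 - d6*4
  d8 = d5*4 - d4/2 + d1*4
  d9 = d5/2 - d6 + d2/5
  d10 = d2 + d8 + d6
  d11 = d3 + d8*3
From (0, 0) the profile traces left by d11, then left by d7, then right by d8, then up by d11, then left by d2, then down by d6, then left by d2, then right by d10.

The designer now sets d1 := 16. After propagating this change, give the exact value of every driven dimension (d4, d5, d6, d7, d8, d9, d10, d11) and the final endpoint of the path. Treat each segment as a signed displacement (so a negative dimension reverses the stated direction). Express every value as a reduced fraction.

d4 = -190/3
d5 = -23597/75
d6 = -380/3
d7 = 33097/25
d8 = -29071/25
d9 = -4537/150
d10 = -96563/75
d11 = -87208/25
endpoint = (-21743/75, -252124/75)

Apply edit: d1 := 16
  d4 = d2/3 - d1*4 = -190/3
  d5 = d2 + d4*5 + d3/5 = -23597/75
  d6 = d4*2 = -380/3
  d7 = d4*2 - d5*3 - d6*4 = 33097/25
  d8 = d5*4 - d4/2 + d1*4 = -29071/25
  d9 = d5/2 - d6 + d2/5 = -4537/150
  d10 = d2 + d8 + d6 = -96563/75
  d11 = d3 + d8*3 = -87208/25
Walk from origin (0, 0):
  seg 1: left by d11 = -87208/25 → (87208/25, 0)
  seg 2: left by d7 = 33097/25 → (54111/25, 0)
  seg 3: right by d8 = -29071/25 → (5008/5, 0)
  seg 4: up by d11 = -87208/25 → (5008/5, -87208/25)
  seg 5: left by d2 = 2 → (4998/5, -87208/25)
  seg 6: down by d6 = -380/3 → (4998/5, -252124/75)
  seg 7: left by d2 = 2 → (4988/5, -252124/75)
  seg 8: right by d10 = -96563/75 → (-21743/75, -252124/75)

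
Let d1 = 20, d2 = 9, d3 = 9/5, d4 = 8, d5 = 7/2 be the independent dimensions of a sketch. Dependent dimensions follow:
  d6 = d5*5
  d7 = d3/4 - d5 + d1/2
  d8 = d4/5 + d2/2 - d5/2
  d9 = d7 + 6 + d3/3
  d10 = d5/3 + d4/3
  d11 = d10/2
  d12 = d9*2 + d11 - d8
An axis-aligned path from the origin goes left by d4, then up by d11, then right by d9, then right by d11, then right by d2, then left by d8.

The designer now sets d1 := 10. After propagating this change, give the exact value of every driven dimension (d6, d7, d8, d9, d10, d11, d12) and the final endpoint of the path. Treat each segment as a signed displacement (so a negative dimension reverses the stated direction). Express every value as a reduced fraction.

d6 = 35/2
d7 = 39/20
d8 = 87/20
d9 = 171/20
d10 = 23/6
d11 = 23/12
d12 = 44/3
endpoint = (427/60, 23/12)

Apply edit: d1 := 10
  d6 = d5*5 = 35/2
  d7 = d3/4 - d5 + d1/2 = 39/20
  d8 = d4/5 + d2/2 - d5/2 = 87/20
  d9 = d7 + 6 + d3/3 = 171/20
  d10 = d5/3 + d4/3 = 23/6
  d11 = d10/2 = 23/12
  d12 = d9*2 + d11 - d8 = 44/3
Walk from origin (0, 0):
  seg 1: left by d4 = 8 → (-8, 0)
  seg 2: up by d11 = 23/12 → (-8, 23/12)
  seg 3: right by d9 = 171/20 → (11/20, 23/12)
  seg 4: right by d11 = 23/12 → (37/15, 23/12)
  seg 5: right by d2 = 9 → (172/15, 23/12)
  seg 6: left by d8 = 87/20 → (427/60, 23/12)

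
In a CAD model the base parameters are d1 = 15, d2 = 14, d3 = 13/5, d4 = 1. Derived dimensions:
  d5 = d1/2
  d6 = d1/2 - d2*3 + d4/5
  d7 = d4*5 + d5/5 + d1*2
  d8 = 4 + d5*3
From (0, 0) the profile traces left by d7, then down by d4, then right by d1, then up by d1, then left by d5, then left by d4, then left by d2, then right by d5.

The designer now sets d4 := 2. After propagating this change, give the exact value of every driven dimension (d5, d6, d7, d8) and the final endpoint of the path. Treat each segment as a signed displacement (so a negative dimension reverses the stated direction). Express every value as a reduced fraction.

Apply edit: d4 := 2
  d5 = d1/2 = 15/2
  d6 = d1/2 - d2*3 + d4/5 = -341/10
  d7 = d4*5 + d5/5 + d1*2 = 83/2
  d8 = 4 + d5*3 = 53/2
Walk from origin (0, 0):
  seg 1: left by d7 = 83/2 → (-83/2, 0)
  seg 2: down by d4 = 2 → (-83/2, -2)
  seg 3: right by d1 = 15 → (-53/2, -2)
  seg 4: up by d1 = 15 → (-53/2, 13)
  seg 5: left by d5 = 15/2 → (-34, 13)
  seg 6: left by d4 = 2 → (-36, 13)
  seg 7: left by d2 = 14 → (-50, 13)
  seg 8: right by d5 = 15/2 → (-85/2, 13)

d5 = 15/2
d6 = -341/10
d7 = 83/2
d8 = 53/2
endpoint = (-85/2, 13)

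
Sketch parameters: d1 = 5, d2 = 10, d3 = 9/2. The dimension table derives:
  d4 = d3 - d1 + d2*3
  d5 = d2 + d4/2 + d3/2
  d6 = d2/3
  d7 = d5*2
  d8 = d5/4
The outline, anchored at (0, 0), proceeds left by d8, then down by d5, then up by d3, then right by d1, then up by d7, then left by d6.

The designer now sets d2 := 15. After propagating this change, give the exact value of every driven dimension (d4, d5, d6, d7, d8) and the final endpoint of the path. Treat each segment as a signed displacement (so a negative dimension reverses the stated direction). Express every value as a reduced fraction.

d4 = 89/2
d5 = 79/2
d6 = 5
d7 = 79
d8 = 79/8
endpoint = (-79/8, 44)

Apply edit: d2 := 15
  d4 = d3 - d1 + d2*3 = 89/2
  d5 = d2 + d4/2 + d3/2 = 79/2
  d6 = d2/3 = 5
  d7 = d5*2 = 79
  d8 = d5/4 = 79/8
Walk from origin (0, 0):
  seg 1: left by d8 = 79/8 → (-79/8, 0)
  seg 2: down by d5 = 79/2 → (-79/8, -79/2)
  seg 3: up by d3 = 9/2 → (-79/8, -35)
  seg 4: right by d1 = 5 → (-39/8, -35)
  seg 5: up by d7 = 79 → (-39/8, 44)
  seg 6: left by d6 = 5 → (-79/8, 44)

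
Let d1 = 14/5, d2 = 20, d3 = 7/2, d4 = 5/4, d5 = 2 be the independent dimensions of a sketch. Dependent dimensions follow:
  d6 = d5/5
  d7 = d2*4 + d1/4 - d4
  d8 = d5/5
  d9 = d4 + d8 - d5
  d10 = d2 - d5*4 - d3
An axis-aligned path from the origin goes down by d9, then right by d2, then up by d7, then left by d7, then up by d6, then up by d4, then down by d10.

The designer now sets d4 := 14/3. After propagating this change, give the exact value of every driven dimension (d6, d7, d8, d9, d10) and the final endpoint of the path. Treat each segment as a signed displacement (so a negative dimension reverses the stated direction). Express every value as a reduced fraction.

Apply edit: d4 := 14/3
  d6 = d5/5 = 2/5
  d7 = d2*4 + d1/4 - d4 = 2281/30
  d8 = d5/5 = 2/5
  d9 = d4 + d8 - d5 = 46/15
  d10 = d2 - d5*4 - d3 = 17/2
Walk from origin (0, 0):
  seg 1: down by d9 = 46/15 → (0, -46/15)
  seg 2: right by d2 = 20 → (20, -46/15)
  seg 3: up by d7 = 2281/30 → (20, 2189/30)
  seg 4: left by d7 = 2281/30 → (-1681/30, 2189/30)
  seg 5: up by d6 = 2/5 → (-1681/30, 2201/30)
  seg 6: up by d4 = 14/3 → (-1681/30, 2341/30)
  seg 7: down by d10 = 17/2 → (-1681/30, 1043/15)

d6 = 2/5
d7 = 2281/30
d8 = 2/5
d9 = 46/15
d10 = 17/2
endpoint = (-1681/30, 1043/15)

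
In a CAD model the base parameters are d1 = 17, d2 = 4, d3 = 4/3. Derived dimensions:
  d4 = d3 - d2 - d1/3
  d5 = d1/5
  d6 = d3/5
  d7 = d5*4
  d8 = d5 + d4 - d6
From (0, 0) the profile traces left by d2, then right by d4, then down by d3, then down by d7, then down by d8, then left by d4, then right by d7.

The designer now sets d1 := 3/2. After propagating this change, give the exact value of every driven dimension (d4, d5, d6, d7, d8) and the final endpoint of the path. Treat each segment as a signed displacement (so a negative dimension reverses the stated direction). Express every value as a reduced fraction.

d4 = -19/6
d5 = 3/10
d6 = 4/15
d7 = 6/5
d8 = -47/15
endpoint = (-14/5, 3/5)

Apply edit: d1 := 3/2
  d4 = d3 - d2 - d1/3 = -19/6
  d5 = d1/5 = 3/10
  d6 = d3/5 = 4/15
  d7 = d5*4 = 6/5
  d8 = d5 + d4 - d6 = -47/15
Walk from origin (0, 0):
  seg 1: left by d2 = 4 → (-4, 0)
  seg 2: right by d4 = -19/6 → (-43/6, 0)
  seg 3: down by d3 = 4/3 → (-43/6, -4/3)
  seg 4: down by d7 = 6/5 → (-43/6, -38/15)
  seg 5: down by d8 = -47/15 → (-43/6, 3/5)
  seg 6: left by d4 = -19/6 → (-4, 3/5)
  seg 7: right by d7 = 6/5 → (-14/5, 3/5)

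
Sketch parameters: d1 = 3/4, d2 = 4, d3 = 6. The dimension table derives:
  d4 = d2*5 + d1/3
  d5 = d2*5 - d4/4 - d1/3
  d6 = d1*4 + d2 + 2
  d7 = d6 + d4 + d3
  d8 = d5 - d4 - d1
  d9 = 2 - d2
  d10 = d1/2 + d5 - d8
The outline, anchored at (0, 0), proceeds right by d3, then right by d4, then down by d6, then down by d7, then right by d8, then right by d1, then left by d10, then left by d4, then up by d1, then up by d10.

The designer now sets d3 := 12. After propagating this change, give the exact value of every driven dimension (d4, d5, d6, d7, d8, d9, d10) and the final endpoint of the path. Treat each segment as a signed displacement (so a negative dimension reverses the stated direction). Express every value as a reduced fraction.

d4 = 81/4
d5 = 235/16
d6 = 9
d7 = 165/4
d8 = -101/16
d9 = -2
d10 = 171/8
endpoint = (-239/16, -225/8)

Apply edit: d3 := 12
  d4 = d2*5 + d1/3 = 81/4
  d5 = d2*5 - d4/4 - d1/3 = 235/16
  d6 = d1*4 + d2 + 2 = 9
  d7 = d6 + d4 + d3 = 165/4
  d8 = d5 - d4 - d1 = -101/16
  d9 = 2 - d2 = -2
  d10 = d1/2 + d5 - d8 = 171/8
Walk from origin (0, 0):
  seg 1: right by d3 = 12 → (12, 0)
  seg 2: right by d4 = 81/4 → (129/4, 0)
  seg 3: down by d6 = 9 → (129/4, -9)
  seg 4: down by d7 = 165/4 → (129/4, -201/4)
  seg 5: right by d8 = -101/16 → (415/16, -201/4)
  seg 6: right by d1 = 3/4 → (427/16, -201/4)
  seg 7: left by d10 = 171/8 → (85/16, -201/4)
  seg 8: left by d4 = 81/4 → (-239/16, -201/4)
  seg 9: up by d1 = 3/4 → (-239/16, -99/2)
  seg 10: up by d10 = 171/8 → (-239/16, -225/8)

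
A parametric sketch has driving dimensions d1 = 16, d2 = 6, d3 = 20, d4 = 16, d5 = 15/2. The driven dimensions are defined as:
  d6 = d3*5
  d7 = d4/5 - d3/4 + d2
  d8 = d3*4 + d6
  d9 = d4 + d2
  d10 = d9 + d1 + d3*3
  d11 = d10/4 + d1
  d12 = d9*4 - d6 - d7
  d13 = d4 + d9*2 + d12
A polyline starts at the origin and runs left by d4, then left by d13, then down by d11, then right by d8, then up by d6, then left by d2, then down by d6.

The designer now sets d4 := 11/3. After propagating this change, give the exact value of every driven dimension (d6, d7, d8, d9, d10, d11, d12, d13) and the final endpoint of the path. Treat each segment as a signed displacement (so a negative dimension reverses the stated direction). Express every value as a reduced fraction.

d6 = 100
d7 = 26/15
d8 = 180
d9 = 29/3
d10 = 257/3
d11 = 449/12
d12 = -946/15
d13 = -601/15
endpoint = (1052/5, -449/12)

Apply edit: d4 := 11/3
  d6 = d3*5 = 100
  d7 = d4/5 - d3/4 + d2 = 26/15
  d8 = d3*4 + d6 = 180
  d9 = d4 + d2 = 29/3
  d10 = d9 + d1 + d3*3 = 257/3
  d11 = d10/4 + d1 = 449/12
  d12 = d9*4 - d6 - d7 = -946/15
  d13 = d4 + d9*2 + d12 = -601/15
Walk from origin (0, 0):
  seg 1: left by d4 = 11/3 → (-11/3, 0)
  seg 2: left by d13 = -601/15 → (182/5, 0)
  seg 3: down by d11 = 449/12 → (182/5, -449/12)
  seg 4: right by d8 = 180 → (1082/5, -449/12)
  seg 5: up by d6 = 100 → (1082/5, 751/12)
  seg 6: left by d2 = 6 → (1052/5, 751/12)
  seg 7: down by d6 = 100 → (1052/5, -449/12)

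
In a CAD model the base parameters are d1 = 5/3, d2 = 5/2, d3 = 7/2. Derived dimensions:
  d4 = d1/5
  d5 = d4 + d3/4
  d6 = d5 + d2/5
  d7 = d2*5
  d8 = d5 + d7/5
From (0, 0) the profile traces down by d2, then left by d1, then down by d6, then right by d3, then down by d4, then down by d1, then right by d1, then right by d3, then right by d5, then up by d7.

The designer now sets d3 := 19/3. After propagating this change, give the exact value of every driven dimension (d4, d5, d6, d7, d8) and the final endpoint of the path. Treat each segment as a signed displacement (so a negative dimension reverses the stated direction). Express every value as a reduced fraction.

Apply edit: d3 := 19/3
  d4 = d1/5 = 1/3
  d5 = d4 + d3/4 = 23/12
  d6 = d5 + d2/5 = 29/12
  d7 = d2*5 = 25/2
  d8 = d5 + d7/5 = 53/12
Walk from origin (0, 0):
  seg 1: down by d2 = 5/2 → (0, -5/2)
  seg 2: left by d1 = 5/3 → (-5/3, -5/2)
  seg 3: down by d6 = 29/12 → (-5/3, -59/12)
  seg 4: right by d3 = 19/3 → (14/3, -59/12)
  seg 5: down by d4 = 1/3 → (14/3, -21/4)
  seg 6: down by d1 = 5/3 → (14/3, -83/12)
  seg 7: right by d1 = 5/3 → (19/3, -83/12)
  seg 8: right by d3 = 19/3 → (38/3, -83/12)
  seg 9: right by d5 = 23/12 → (175/12, -83/12)
  seg 10: up by d7 = 25/2 → (175/12, 67/12)

d4 = 1/3
d5 = 23/12
d6 = 29/12
d7 = 25/2
d8 = 53/12
endpoint = (175/12, 67/12)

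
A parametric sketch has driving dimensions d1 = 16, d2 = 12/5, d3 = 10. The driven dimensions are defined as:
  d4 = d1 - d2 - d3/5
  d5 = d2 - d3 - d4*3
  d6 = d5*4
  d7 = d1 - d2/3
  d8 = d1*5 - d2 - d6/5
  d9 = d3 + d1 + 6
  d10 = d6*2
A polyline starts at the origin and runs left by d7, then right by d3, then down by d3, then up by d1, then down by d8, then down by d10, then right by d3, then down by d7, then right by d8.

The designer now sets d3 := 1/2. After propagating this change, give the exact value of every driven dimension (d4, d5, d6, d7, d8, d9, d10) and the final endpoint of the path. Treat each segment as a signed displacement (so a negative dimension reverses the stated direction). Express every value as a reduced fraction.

Apply edit: d3 := 1/2
  d4 = d1 - d2 - d3/5 = 27/2
  d5 = d2 - d3 - d4*3 = -193/5
  d6 = d5*4 = -772/5
  d7 = d1 - d2/3 = 76/5
  d8 = d1*5 - d2 - d6/5 = 2712/25
  d9 = d3 + d1 + 6 = 45/2
  d10 = d6*2 = -1544/5
Walk from origin (0, 0):
  seg 1: left by d7 = 76/5 → (-76/5, 0)
  seg 2: right by d3 = 1/2 → (-147/10, 0)
  seg 3: down by d3 = 1/2 → (-147/10, -1/2)
  seg 4: up by d1 = 16 → (-147/10, 31/2)
  seg 5: down by d8 = 2712/25 → (-147/10, -4649/50)
  seg 6: down by d10 = -1544/5 → (-147/10, 10791/50)
  seg 7: right by d3 = 1/2 → (-71/5, 10791/50)
  seg 8: down by d7 = 76/5 → (-71/5, 10031/50)
  seg 9: right by d8 = 2712/25 → (2357/25, 10031/50)

d4 = 27/2
d5 = -193/5
d6 = -772/5
d7 = 76/5
d8 = 2712/25
d9 = 45/2
d10 = -1544/5
endpoint = (2357/25, 10031/50)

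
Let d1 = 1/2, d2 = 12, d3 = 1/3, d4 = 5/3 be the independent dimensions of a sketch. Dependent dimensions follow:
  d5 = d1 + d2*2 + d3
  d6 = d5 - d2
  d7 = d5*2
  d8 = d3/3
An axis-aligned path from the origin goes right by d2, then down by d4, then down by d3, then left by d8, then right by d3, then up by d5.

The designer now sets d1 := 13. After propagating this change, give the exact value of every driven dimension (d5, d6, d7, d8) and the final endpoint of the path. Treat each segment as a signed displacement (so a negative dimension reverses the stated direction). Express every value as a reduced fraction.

d5 = 112/3
d6 = 76/3
d7 = 224/3
d8 = 1/9
endpoint = (110/9, 106/3)

Apply edit: d1 := 13
  d5 = d1 + d2*2 + d3 = 112/3
  d6 = d5 - d2 = 76/3
  d7 = d5*2 = 224/3
  d8 = d3/3 = 1/9
Walk from origin (0, 0):
  seg 1: right by d2 = 12 → (12, 0)
  seg 2: down by d4 = 5/3 → (12, -5/3)
  seg 3: down by d3 = 1/3 → (12, -2)
  seg 4: left by d8 = 1/9 → (107/9, -2)
  seg 5: right by d3 = 1/3 → (110/9, -2)
  seg 6: up by d5 = 112/3 → (110/9, 106/3)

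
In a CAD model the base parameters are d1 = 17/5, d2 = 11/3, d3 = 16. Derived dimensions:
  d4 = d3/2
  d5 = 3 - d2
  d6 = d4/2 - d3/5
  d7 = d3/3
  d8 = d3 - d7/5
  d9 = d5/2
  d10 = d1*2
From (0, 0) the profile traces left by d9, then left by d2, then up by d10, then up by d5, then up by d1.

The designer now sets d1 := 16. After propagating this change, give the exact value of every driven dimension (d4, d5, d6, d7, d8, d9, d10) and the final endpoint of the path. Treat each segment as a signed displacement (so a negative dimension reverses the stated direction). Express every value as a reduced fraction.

d4 = 8
d5 = -2/3
d6 = 4/5
d7 = 16/3
d8 = 224/15
d9 = -1/3
d10 = 32
endpoint = (-10/3, 142/3)

Apply edit: d1 := 16
  d4 = d3/2 = 8
  d5 = 3 - d2 = -2/3
  d6 = d4/2 - d3/5 = 4/5
  d7 = d3/3 = 16/3
  d8 = d3 - d7/5 = 224/15
  d9 = d5/2 = -1/3
  d10 = d1*2 = 32
Walk from origin (0, 0):
  seg 1: left by d9 = -1/3 → (1/3, 0)
  seg 2: left by d2 = 11/3 → (-10/3, 0)
  seg 3: up by d10 = 32 → (-10/3, 32)
  seg 4: up by d5 = -2/3 → (-10/3, 94/3)
  seg 5: up by d1 = 16 → (-10/3, 142/3)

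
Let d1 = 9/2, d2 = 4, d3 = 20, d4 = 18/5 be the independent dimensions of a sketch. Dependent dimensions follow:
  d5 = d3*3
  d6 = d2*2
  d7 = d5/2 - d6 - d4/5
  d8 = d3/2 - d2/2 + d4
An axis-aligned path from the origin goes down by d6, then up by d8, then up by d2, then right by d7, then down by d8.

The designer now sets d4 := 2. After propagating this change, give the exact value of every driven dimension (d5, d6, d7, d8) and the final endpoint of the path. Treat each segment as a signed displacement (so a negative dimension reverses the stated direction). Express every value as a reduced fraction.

Apply edit: d4 := 2
  d5 = d3*3 = 60
  d6 = d2*2 = 8
  d7 = d5/2 - d6 - d4/5 = 108/5
  d8 = d3/2 - d2/2 + d4 = 10
Walk from origin (0, 0):
  seg 1: down by d6 = 8 → (0, -8)
  seg 2: up by d8 = 10 → (0, 2)
  seg 3: up by d2 = 4 → (0, 6)
  seg 4: right by d7 = 108/5 → (108/5, 6)
  seg 5: down by d8 = 10 → (108/5, -4)

d5 = 60
d6 = 8
d7 = 108/5
d8 = 10
endpoint = (108/5, -4)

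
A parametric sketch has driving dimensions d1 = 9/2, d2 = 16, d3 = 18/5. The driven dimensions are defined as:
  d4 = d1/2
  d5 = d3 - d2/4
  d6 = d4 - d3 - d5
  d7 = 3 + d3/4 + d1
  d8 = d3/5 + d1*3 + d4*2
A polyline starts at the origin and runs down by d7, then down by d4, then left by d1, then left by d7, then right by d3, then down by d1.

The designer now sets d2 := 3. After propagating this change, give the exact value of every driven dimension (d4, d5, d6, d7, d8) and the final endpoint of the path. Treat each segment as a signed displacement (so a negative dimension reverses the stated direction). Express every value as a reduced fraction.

Apply edit: d2 := 3
  d4 = d1/2 = 9/4
  d5 = d3 - d2/4 = 57/20
  d6 = d4 - d3 - d5 = -21/5
  d7 = 3 + d3/4 + d1 = 42/5
  d8 = d3/5 + d1*3 + d4*2 = 468/25
Walk from origin (0, 0):
  seg 1: down by d7 = 42/5 → (0, -42/5)
  seg 2: down by d4 = 9/4 → (0, -213/20)
  seg 3: left by d1 = 9/2 → (-9/2, -213/20)
  seg 4: left by d7 = 42/5 → (-129/10, -213/20)
  seg 5: right by d3 = 18/5 → (-93/10, -213/20)
  seg 6: down by d1 = 9/2 → (-93/10, -303/20)

d4 = 9/4
d5 = 57/20
d6 = -21/5
d7 = 42/5
d8 = 468/25
endpoint = (-93/10, -303/20)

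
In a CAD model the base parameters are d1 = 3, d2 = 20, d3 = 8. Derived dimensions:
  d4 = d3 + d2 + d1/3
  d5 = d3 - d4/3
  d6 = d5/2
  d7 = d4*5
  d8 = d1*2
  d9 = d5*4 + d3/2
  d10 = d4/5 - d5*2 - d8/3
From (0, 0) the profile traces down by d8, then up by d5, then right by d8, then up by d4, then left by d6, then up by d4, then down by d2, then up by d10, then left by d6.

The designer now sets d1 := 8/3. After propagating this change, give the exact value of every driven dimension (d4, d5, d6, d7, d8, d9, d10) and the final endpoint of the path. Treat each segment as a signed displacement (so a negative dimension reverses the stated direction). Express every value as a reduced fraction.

d4 = 260/9
d5 = -44/27
d6 = -22/27
d7 = 1300/9
d8 = 16/3
d9 = -68/27
d10 = 196/27
endpoint = (188/27, 1028/27)

Apply edit: d1 := 8/3
  d4 = d3 + d2 + d1/3 = 260/9
  d5 = d3 - d4/3 = -44/27
  d6 = d5/2 = -22/27
  d7 = d4*5 = 1300/9
  d8 = d1*2 = 16/3
  d9 = d5*4 + d3/2 = -68/27
  d10 = d4/5 - d5*2 - d8/3 = 196/27
Walk from origin (0, 0):
  seg 1: down by d8 = 16/3 → (0, -16/3)
  seg 2: up by d5 = -44/27 → (0, -188/27)
  seg 3: right by d8 = 16/3 → (16/3, -188/27)
  seg 4: up by d4 = 260/9 → (16/3, 592/27)
  seg 5: left by d6 = -22/27 → (166/27, 592/27)
  seg 6: up by d4 = 260/9 → (166/27, 1372/27)
  seg 7: down by d2 = 20 → (166/27, 832/27)
  seg 8: up by d10 = 196/27 → (166/27, 1028/27)
  seg 9: left by d6 = -22/27 → (188/27, 1028/27)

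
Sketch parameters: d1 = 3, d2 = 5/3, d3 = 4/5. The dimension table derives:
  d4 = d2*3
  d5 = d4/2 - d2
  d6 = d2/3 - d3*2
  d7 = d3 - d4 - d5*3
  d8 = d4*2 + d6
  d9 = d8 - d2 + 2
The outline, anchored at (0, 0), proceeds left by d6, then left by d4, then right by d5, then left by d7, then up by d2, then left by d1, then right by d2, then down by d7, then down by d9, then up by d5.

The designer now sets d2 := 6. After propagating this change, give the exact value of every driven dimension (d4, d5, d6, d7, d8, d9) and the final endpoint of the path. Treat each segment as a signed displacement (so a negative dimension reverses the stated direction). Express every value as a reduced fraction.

Apply edit: d2 := 6
  d4 = d2*3 = 18
  d5 = d4/2 - d2 = 3
  d6 = d2/3 - d3*2 = 2/5
  d7 = d3 - d4 - d5*3 = -131/5
  d8 = d4*2 + d6 = 182/5
  d9 = d8 - d2 + 2 = 162/5
Walk from origin (0, 0):
  seg 1: left by d6 = 2/5 → (-2/5, 0)
  seg 2: left by d4 = 18 → (-92/5, 0)
  seg 3: right by d5 = 3 → (-77/5, 0)
  seg 4: left by d7 = -131/5 → (54/5, 0)
  seg 5: up by d2 = 6 → (54/5, 6)
  seg 6: left by d1 = 3 → (39/5, 6)
  seg 7: right by d2 = 6 → (69/5, 6)
  seg 8: down by d7 = -131/5 → (69/5, 161/5)
  seg 9: down by d9 = 162/5 → (69/5, -1/5)
  seg 10: up by d5 = 3 → (69/5, 14/5)

d4 = 18
d5 = 3
d6 = 2/5
d7 = -131/5
d8 = 182/5
d9 = 162/5
endpoint = (69/5, 14/5)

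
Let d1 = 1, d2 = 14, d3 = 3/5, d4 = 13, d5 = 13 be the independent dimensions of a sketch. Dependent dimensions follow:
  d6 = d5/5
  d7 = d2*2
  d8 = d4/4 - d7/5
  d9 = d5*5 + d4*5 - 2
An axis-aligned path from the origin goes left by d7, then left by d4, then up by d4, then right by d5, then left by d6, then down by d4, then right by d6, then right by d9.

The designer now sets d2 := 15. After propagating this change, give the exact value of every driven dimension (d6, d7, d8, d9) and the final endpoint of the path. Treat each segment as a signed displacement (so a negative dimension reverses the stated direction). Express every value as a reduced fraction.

d6 = 13/5
d7 = 30
d8 = -11/4
d9 = 128
endpoint = (98, 0)

Apply edit: d2 := 15
  d6 = d5/5 = 13/5
  d7 = d2*2 = 30
  d8 = d4/4 - d7/5 = -11/4
  d9 = d5*5 + d4*5 - 2 = 128
Walk from origin (0, 0):
  seg 1: left by d7 = 30 → (-30, 0)
  seg 2: left by d4 = 13 → (-43, 0)
  seg 3: up by d4 = 13 → (-43, 13)
  seg 4: right by d5 = 13 → (-30, 13)
  seg 5: left by d6 = 13/5 → (-163/5, 13)
  seg 6: down by d4 = 13 → (-163/5, 0)
  seg 7: right by d6 = 13/5 → (-30, 0)
  seg 8: right by d9 = 128 → (98, 0)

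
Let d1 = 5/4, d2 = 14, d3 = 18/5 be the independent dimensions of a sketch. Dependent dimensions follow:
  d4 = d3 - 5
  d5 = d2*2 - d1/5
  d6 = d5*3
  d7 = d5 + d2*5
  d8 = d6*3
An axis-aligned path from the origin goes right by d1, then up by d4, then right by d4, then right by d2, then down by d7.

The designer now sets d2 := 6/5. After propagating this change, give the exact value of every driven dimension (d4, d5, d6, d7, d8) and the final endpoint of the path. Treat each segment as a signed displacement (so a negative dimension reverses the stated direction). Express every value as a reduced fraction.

d4 = -7/5
d5 = 43/20
d6 = 129/20
d7 = 163/20
d8 = 387/20
endpoint = (21/20, -191/20)

Apply edit: d2 := 6/5
  d4 = d3 - 5 = -7/5
  d5 = d2*2 - d1/5 = 43/20
  d6 = d5*3 = 129/20
  d7 = d5 + d2*5 = 163/20
  d8 = d6*3 = 387/20
Walk from origin (0, 0):
  seg 1: right by d1 = 5/4 → (5/4, 0)
  seg 2: up by d4 = -7/5 → (5/4, -7/5)
  seg 3: right by d4 = -7/5 → (-3/20, -7/5)
  seg 4: right by d2 = 6/5 → (21/20, -7/5)
  seg 5: down by d7 = 163/20 → (21/20, -191/20)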